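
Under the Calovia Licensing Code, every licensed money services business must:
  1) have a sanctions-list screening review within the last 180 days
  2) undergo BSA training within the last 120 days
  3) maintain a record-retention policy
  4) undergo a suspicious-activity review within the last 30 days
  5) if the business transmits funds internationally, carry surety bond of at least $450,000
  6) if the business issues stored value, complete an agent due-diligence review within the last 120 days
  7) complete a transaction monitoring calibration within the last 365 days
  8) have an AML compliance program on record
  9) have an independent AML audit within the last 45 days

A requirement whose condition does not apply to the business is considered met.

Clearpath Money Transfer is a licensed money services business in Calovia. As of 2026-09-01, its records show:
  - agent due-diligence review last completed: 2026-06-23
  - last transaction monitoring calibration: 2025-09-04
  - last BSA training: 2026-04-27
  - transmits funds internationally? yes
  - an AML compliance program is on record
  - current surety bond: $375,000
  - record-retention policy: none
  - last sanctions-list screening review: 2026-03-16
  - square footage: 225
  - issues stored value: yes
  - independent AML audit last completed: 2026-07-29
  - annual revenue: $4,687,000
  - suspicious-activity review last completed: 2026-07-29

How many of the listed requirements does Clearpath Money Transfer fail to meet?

1. sanctions-list screening review 169 days ago vs limit 180 → met
2. BSA training 127 days ago vs limit 120 → not met
3. record-retention policy absent → not met
4. suspicious-activity review 34 days ago vs limit 30 → not met
5. condition 'transmits funds internationally' holds; surety bond $375,000 < $450,000 → not met
6. condition 'issues stored value' holds; agent due-diligence review 70 days ago vs limit 120 → met
7. transaction monitoring calibration 362 days ago vs limit 365 → met
8. AML compliance program present → met
9. independent AML audit 34 days ago vs limit 45 → met
Not met: 4 of 9

4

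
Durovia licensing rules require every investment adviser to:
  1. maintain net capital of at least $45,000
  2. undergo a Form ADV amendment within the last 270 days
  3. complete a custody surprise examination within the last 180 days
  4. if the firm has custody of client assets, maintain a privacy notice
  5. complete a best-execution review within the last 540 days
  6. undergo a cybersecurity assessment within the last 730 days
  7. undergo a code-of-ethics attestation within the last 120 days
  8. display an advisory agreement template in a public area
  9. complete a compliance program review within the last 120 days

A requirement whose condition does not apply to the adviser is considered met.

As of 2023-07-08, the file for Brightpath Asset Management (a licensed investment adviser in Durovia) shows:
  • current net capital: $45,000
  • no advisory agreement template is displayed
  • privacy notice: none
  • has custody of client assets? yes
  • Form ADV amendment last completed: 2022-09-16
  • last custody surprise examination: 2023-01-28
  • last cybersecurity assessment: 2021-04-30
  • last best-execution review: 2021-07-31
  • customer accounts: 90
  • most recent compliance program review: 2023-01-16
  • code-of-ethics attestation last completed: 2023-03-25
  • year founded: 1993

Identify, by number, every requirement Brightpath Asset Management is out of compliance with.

1. net capital $45,000 ≥ $45,000 → met
2. Form ADV amendment 295 days ago vs limit 270 → not met
3. custody surprise examination 161 days ago vs limit 180 → met
4. condition 'has custody of client assets' holds; privacy notice absent → not met
5. best-execution review 707 days ago vs limit 540 → not met
6. cybersecurity assessment 799 days ago vs limit 730 → not met
7. code-of-ethics attestation 105 days ago vs limit 120 → met
8. advisory agreement template absent → not met
9. compliance program review 173 days ago vs limit 120 → not met
Not met: 2, 4, 5, 6, 8, 9

2, 4, 5, 6, 8, 9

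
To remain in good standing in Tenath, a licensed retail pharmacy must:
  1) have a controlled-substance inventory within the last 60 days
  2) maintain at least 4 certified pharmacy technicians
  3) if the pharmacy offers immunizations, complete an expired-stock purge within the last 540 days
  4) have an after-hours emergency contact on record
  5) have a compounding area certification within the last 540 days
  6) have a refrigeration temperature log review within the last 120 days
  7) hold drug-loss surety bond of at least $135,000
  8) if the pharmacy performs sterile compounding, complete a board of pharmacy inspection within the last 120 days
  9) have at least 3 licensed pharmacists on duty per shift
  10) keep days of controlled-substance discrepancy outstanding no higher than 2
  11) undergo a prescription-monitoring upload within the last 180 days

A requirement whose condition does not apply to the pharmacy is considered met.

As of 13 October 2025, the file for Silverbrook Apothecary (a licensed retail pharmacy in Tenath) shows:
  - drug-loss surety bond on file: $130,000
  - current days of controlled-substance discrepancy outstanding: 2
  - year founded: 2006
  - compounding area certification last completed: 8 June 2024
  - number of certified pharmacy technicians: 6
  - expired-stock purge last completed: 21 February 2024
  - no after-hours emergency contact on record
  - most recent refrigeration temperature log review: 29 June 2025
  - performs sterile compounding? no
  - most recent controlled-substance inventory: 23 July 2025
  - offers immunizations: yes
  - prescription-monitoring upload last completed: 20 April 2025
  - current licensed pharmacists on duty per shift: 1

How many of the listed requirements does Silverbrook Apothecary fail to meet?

5

1. controlled-substance inventory 82 days ago vs limit 60 → not met
2. certified pharmacy technicians 6 ≥ 4 → met
3. condition 'offers immunizations' holds; expired-stock purge 600 days ago vs limit 540 → not met
4. after-hours emergency contact absent → not met
5. compounding area certification 492 days ago vs limit 540 → met
6. refrigeration temperature log review 106 days ago vs limit 120 → met
7. drug-loss surety bond $130,000 < $135,000 → not met
8. condition 'performs sterile compounding' does not hold → requirement n/a → met
9. licensed pharmacists on duty per shift 1 < 3 → not met
10. days of controlled-substance discrepancy outstanding 2 ≤ 2 → met
11. prescription-monitoring upload 176 days ago vs limit 180 → met
Not met: 5 of 11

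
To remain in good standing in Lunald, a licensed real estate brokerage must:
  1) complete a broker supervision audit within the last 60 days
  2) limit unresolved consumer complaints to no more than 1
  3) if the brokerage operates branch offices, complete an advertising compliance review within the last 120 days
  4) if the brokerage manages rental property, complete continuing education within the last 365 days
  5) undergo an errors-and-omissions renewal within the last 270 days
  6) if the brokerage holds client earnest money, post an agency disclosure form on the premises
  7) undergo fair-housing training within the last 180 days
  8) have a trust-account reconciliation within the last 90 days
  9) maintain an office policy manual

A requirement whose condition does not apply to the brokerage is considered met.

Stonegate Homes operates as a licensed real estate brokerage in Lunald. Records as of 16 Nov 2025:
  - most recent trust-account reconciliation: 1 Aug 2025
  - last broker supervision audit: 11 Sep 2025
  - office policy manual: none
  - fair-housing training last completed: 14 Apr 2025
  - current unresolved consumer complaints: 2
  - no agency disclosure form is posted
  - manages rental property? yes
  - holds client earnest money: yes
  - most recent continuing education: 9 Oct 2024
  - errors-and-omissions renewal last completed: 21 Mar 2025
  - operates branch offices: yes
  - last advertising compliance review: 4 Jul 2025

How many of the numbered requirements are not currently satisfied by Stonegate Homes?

8

1. broker supervision audit 66 days ago vs limit 60 → not met
2. unresolved consumer complaints 2 > 1 → not met
3. condition 'operates branch offices' holds; advertising compliance review 135 days ago vs limit 120 → not met
4. condition 'manages rental property' holds; continuing education 403 days ago vs limit 365 → not met
5. errors-and-omissions renewal 240 days ago vs limit 270 → met
6. condition 'holds client earnest money' holds; agency disclosure form absent → not met
7. fair-housing training 216 days ago vs limit 180 → not met
8. trust-account reconciliation 107 days ago vs limit 90 → not met
9. office policy manual absent → not met
Not met: 8 of 9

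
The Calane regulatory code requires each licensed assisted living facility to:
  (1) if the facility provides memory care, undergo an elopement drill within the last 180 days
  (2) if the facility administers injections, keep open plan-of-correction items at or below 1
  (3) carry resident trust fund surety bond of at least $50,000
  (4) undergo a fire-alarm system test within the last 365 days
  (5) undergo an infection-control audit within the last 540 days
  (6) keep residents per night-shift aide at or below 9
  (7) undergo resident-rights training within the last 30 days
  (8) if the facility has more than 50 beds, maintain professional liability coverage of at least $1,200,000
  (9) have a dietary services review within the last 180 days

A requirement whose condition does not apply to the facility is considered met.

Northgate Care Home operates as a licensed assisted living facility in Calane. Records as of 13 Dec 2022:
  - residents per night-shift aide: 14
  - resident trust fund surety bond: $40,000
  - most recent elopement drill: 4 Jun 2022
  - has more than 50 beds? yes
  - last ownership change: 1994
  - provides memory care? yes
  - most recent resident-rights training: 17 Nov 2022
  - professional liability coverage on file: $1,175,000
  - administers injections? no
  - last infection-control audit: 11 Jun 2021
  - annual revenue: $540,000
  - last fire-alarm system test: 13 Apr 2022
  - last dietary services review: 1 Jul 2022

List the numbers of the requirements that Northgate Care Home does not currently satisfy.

1. condition 'provides memory care' holds; elopement drill 192 days ago vs limit 180 → not met
2. condition 'administers injections' does not hold → requirement n/a → met
3. resident trust fund surety bond $40,000 < $50,000 → not met
4. fire-alarm system test 244 days ago vs limit 365 → met
5. infection-control audit 550 days ago vs limit 540 → not met
6. residents per night-shift aide 14 > 9 → not met
7. resident-rights training 26 days ago vs limit 30 → met
8. condition 'has more than 50 beds' holds; professional liability coverage $1,175,000 < $1,200,000 → not met
9. dietary services review 165 days ago vs limit 180 → met
Not met: 1, 3, 5, 6, 8

1, 3, 5, 6, 8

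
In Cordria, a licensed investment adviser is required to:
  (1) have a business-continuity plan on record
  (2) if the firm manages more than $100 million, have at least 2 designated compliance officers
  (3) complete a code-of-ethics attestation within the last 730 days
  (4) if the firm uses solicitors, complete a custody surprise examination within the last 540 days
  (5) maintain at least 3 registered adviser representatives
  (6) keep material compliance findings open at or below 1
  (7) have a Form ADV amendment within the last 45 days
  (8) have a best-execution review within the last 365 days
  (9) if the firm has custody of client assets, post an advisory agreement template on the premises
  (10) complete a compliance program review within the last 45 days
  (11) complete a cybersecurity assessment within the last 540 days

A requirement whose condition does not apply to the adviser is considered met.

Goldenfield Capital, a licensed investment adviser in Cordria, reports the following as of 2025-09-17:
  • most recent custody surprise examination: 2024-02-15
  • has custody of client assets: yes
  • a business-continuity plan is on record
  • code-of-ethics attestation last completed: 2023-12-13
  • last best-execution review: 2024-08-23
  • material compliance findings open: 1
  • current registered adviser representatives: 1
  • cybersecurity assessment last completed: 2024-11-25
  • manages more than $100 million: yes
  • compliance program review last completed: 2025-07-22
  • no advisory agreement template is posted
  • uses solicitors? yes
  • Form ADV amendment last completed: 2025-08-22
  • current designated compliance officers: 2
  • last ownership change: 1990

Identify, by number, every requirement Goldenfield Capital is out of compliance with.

1. business-continuity plan present → met
2. condition 'manages more than $100 million' holds; designated compliance officers 2 ≥ 2 → met
3. code-of-ethics attestation 644 days ago vs limit 730 → met
4. condition 'uses solicitors' holds; custody surprise examination 580 days ago vs limit 540 → not met
5. registered adviser representatives 1 < 3 → not met
6. material compliance findings open 1 ≤ 1 → met
7. Form ADV amendment 26 days ago vs limit 45 → met
8. best-execution review 390 days ago vs limit 365 → not met
9. condition 'has custody of client assets' holds; advisory agreement template absent → not met
10. compliance program review 57 days ago vs limit 45 → not met
11. cybersecurity assessment 296 days ago vs limit 540 → met
Not met: 4, 5, 8, 9, 10

4, 5, 8, 9, 10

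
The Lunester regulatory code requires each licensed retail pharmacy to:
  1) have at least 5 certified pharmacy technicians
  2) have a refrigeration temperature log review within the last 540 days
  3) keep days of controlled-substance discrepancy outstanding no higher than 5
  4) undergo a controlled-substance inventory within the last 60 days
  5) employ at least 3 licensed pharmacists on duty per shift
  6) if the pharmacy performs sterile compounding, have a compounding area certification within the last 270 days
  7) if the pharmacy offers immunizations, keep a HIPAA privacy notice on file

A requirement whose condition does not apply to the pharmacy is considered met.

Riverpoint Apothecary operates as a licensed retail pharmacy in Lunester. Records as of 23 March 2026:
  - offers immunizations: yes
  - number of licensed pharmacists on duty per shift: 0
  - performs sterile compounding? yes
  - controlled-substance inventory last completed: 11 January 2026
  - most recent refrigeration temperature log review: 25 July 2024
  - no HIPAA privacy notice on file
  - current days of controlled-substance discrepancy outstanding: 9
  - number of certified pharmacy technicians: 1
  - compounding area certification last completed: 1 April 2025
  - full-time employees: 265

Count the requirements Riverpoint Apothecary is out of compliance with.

7

1. certified pharmacy technicians 1 < 5 → not met
2. refrigeration temperature log review 606 days ago vs limit 540 → not met
3. days of controlled-substance discrepancy outstanding 9 > 5 → not met
4. controlled-substance inventory 71 days ago vs limit 60 → not met
5. licensed pharmacists on duty per shift 0 < 3 → not met
6. condition 'performs sterile compounding' holds; compounding area certification 356 days ago vs limit 270 → not met
7. condition 'offers immunizations' holds; HIPAA privacy notice absent → not met
Not met: 7 of 7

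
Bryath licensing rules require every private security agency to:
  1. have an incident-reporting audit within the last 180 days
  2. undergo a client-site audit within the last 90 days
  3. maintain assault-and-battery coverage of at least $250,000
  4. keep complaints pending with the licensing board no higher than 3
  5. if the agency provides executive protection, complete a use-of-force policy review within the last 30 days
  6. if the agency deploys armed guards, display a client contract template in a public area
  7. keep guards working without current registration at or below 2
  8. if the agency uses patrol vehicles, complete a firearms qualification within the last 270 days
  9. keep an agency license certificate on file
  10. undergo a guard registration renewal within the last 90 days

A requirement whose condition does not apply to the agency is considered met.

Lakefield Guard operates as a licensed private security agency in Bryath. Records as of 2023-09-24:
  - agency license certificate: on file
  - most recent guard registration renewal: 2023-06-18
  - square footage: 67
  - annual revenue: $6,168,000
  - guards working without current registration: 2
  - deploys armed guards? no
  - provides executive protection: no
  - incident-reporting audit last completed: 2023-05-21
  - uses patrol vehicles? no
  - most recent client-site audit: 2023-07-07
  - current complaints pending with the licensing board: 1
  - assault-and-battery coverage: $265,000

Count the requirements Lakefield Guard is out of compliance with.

1

1. incident-reporting audit 126 days ago vs limit 180 → met
2. client-site audit 79 days ago vs limit 90 → met
3. assault-and-battery coverage $265,000 ≥ $250,000 → met
4. complaints pending with the licensing board 1 ≤ 3 → met
5. condition 'provides executive protection' does not hold → requirement n/a → met
6. condition 'deploys armed guards' does not hold → requirement n/a → met
7. guards working without current registration 2 ≤ 2 → met
8. condition 'uses patrol vehicles' does not hold → requirement n/a → met
9. agency license certificate present → met
10. guard registration renewal 98 days ago vs limit 90 → not met
Not met: 1 of 10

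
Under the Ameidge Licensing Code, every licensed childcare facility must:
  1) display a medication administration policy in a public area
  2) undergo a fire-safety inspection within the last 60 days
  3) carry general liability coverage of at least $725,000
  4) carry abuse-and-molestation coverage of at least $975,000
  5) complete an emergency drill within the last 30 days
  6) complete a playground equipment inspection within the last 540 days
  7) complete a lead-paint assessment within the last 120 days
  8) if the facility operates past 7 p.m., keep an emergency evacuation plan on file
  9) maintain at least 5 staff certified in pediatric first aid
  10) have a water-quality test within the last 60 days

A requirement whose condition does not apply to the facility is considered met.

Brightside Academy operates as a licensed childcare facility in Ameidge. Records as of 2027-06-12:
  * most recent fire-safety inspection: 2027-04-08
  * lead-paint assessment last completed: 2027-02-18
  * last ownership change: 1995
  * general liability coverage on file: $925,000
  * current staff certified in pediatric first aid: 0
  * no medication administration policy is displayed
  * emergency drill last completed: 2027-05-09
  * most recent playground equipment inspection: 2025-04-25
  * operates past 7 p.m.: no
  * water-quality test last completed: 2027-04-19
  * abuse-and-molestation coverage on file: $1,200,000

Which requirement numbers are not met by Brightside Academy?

1. medication administration policy absent → not met
2. fire-safety inspection 65 days ago vs limit 60 → not met
3. general liability coverage $925,000 ≥ $725,000 → met
4. abuse-and-molestation coverage $1,200,000 ≥ $975,000 → met
5. emergency drill 34 days ago vs limit 30 → not met
6. playground equipment inspection 778 days ago vs limit 540 → not met
7. lead-paint assessment 114 days ago vs limit 120 → met
8. condition 'operates past 7 p.m.' does not hold → requirement n/a → met
9. staff certified in pediatric first aid 0 < 5 → not met
10. water-quality test 54 days ago vs limit 60 → met
Not met: 1, 2, 5, 6, 9

1, 2, 5, 6, 9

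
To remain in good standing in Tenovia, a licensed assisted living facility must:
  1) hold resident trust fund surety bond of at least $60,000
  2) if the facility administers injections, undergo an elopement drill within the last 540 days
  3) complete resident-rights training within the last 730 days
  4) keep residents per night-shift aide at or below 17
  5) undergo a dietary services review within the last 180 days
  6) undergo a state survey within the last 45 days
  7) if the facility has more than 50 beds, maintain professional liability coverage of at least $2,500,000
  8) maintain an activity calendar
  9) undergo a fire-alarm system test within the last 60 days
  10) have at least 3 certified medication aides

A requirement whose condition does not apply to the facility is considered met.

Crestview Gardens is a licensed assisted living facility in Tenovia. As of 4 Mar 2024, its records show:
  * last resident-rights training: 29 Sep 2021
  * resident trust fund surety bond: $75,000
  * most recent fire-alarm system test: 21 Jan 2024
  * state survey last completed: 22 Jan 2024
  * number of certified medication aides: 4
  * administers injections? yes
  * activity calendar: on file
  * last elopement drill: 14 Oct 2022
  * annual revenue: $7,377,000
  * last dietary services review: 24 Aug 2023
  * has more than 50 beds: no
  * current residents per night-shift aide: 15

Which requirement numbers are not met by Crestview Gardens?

3, 5

1. resident trust fund surety bond $75,000 ≥ $60,000 → met
2. condition 'administers injections' holds; elopement drill 507 days ago vs limit 540 → met
3. resident-rights training 887 days ago vs limit 730 → not met
4. residents per night-shift aide 15 ≤ 17 → met
5. dietary services review 193 days ago vs limit 180 → not met
6. state survey 42 days ago vs limit 45 → met
7. condition 'has more than 50 beds' does not hold → requirement n/a → met
8. activity calendar present → met
9. fire-alarm system test 43 days ago vs limit 60 → met
10. certified medication aides 4 ≥ 3 → met
Not met: 3, 5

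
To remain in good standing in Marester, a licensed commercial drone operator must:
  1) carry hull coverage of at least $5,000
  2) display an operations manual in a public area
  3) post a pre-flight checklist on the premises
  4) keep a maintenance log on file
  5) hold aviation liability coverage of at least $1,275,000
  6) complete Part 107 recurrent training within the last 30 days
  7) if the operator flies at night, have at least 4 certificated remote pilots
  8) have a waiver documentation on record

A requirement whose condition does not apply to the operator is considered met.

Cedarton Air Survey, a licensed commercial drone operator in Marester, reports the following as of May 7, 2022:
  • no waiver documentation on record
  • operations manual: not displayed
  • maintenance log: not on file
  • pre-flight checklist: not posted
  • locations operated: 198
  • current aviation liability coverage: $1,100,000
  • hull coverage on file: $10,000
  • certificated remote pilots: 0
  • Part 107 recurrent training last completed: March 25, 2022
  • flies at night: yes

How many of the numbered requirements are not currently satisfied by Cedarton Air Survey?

1. hull coverage $10,000 ≥ $5,000 → met
2. operations manual absent → not met
3. pre-flight checklist absent → not met
4. maintenance log absent → not met
5. aviation liability coverage $1,100,000 < $1,275,000 → not met
6. Part 107 recurrent training 43 days ago vs limit 30 → not met
7. condition 'flies at night' holds; certificated remote pilots 0 < 4 → not met
8. waiver documentation absent → not met
Not met: 7 of 8

7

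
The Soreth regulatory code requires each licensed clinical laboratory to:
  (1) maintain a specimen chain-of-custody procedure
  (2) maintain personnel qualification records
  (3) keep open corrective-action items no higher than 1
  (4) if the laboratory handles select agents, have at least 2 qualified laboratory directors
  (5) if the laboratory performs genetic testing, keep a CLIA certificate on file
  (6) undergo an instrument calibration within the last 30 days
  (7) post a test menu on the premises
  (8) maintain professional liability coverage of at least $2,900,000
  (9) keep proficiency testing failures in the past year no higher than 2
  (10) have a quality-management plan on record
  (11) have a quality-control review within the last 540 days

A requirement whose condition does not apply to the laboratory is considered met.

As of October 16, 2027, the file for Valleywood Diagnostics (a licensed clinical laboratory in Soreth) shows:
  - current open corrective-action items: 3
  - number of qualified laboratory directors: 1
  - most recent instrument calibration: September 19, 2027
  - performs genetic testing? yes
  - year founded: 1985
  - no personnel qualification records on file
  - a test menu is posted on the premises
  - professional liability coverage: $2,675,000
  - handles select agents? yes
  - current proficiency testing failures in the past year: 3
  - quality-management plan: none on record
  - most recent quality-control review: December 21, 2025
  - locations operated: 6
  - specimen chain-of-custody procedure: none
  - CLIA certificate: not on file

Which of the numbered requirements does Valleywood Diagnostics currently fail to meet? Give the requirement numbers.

1. specimen chain-of-custody procedure absent → not met
2. personnel qualification records absent → not met
3. open corrective-action items 3 > 1 → not met
4. condition 'handles select agents' holds; qualified laboratory directors 1 < 2 → not met
5. condition 'performs genetic testing' holds; CLIA certificate absent → not met
6. instrument calibration 27 days ago vs limit 30 → met
7. test menu present → met
8. professional liability coverage $2,675,000 < $2,900,000 → not met
9. proficiency testing failures in the past year 3 > 2 → not met
10. quality-management plan absent → not met
11. quality-control review 664 days ago vs limit 540 → not met
Not met: 1, 2, 3, 4, 5, 8, 9, 10, 11

1, 2, 3, 4, 5, 8, 9, 10, 11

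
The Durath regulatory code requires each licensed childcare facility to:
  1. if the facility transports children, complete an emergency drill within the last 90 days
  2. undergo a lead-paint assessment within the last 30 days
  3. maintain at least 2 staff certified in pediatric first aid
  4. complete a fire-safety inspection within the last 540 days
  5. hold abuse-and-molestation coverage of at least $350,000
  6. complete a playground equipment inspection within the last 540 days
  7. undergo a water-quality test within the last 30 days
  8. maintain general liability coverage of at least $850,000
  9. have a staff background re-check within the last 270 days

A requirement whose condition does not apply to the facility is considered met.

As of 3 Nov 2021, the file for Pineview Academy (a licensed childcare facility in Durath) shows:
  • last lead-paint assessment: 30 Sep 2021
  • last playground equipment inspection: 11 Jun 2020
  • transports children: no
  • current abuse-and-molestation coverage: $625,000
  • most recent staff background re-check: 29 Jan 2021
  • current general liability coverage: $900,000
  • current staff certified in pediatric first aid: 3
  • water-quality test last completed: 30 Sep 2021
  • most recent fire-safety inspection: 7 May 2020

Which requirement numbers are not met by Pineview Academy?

2, 4, 7, 9

1. condition 'transports children' does not hold → requirement n/a → met
2. lead-paint assessment 34 days ago vs limit 30 → not met
3. staff certified in pediatric first aid 3 ≥ 2 → met
4. fire-safety inspection 545 days ago vs limit 540 → not met
5. abuse-and-molestation coverage $625,000 ≥ $350,000 → met
6. playground equipment inspection 510 days ago vs limit 540 → met
7. water-quality test 34 days ago vs limit 30 → not met
8. general liability coverage $900,000 ≥ $850,000 → met
9. staff background re-check 278 days ago vs limit 270 → not met
Not met: 2, 4, 7, 9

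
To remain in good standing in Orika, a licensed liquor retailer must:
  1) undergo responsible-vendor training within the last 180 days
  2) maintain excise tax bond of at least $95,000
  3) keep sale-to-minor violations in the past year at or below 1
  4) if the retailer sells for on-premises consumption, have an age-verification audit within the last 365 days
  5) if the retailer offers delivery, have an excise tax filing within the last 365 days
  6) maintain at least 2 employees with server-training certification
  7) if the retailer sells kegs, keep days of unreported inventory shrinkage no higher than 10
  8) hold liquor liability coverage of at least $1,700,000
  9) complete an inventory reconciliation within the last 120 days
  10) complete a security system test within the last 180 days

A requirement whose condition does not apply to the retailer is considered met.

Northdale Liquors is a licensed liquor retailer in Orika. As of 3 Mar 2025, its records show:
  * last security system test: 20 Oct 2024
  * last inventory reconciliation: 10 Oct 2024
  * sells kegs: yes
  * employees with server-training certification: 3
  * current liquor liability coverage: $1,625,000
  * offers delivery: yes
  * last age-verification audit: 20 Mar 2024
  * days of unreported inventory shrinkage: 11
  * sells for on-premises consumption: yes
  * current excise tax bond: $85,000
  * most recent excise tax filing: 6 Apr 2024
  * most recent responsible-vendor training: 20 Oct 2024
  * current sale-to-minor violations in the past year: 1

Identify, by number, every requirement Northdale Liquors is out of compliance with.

2, 7, 8, 9

1. responsible-vendor training 134 days ago vs limit 180 → met
2. excise tax bond $85,000 < $95,000 → not met
3. sale-to-minor violations in the past year 1 ≤ 1 → met
4. condition 'sells for on-premises consumption' holds; age-verification audit 348 days ago vs limit 365 → met
5. condition 'offers delivery' holds; excise tax filing 331 days ago vs limit 365 → met
6. employees with server-training certification 3 ≥ 2 → met
7. condition 'sells kegs' holds; days of unreported inventory shrinkage 11 > 10 → not met
8. liquor liability coverage $1,625,000 < $1,700,000 → not met
9. inventory reconciliation 144 days ago vs limit 120 → not met
10. security system test 134 days ago vs limit 180 → met
Not met: 2, 7, 8, 9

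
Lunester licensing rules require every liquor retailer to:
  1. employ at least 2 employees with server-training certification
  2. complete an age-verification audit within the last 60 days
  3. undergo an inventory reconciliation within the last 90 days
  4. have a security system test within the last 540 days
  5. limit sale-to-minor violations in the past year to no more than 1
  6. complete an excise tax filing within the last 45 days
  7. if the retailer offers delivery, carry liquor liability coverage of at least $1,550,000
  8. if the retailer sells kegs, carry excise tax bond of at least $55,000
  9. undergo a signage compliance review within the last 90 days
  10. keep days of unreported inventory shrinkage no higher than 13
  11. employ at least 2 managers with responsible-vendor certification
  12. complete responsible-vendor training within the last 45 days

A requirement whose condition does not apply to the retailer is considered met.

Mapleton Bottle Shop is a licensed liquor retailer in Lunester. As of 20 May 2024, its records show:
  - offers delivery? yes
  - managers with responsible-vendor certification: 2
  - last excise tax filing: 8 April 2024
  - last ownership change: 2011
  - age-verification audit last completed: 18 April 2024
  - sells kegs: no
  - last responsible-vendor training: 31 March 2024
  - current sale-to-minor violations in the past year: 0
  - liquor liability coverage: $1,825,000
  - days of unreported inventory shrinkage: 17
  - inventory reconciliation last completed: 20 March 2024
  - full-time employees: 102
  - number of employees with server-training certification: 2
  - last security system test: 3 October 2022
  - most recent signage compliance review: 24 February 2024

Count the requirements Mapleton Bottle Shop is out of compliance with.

3

1. employees with server-training certification 2 ≥ 2 → met
2. age-verification audit 32 days ago vs limit 60 → met
3. inventory reconciliation 61 days ago vs limit 90 → met
4. security system test 595 days ago vs limit 540 → not met
5. sale-to-minor violations in the past year 0 ≤ 1 → met
6. excise tax filing 42 days ago vs limit 45 → met
7. condition 'offers delivery' holds; liquor liability coverage $1,825,000 ≥ $1,550,000 → met
8. condition 'sells kegs' does not hold → requirement n/a → met
9. signage compliance review 86 days ago vs limit 90 → met
10. days of unreported inventory shrinkage 17 > 13 → not met
11. managers with responsible-vendor certification 2 ≥ 2 → met
12. responsible-vendor training 50 days ago vs limit 45 → not met
Not met: 3 of 12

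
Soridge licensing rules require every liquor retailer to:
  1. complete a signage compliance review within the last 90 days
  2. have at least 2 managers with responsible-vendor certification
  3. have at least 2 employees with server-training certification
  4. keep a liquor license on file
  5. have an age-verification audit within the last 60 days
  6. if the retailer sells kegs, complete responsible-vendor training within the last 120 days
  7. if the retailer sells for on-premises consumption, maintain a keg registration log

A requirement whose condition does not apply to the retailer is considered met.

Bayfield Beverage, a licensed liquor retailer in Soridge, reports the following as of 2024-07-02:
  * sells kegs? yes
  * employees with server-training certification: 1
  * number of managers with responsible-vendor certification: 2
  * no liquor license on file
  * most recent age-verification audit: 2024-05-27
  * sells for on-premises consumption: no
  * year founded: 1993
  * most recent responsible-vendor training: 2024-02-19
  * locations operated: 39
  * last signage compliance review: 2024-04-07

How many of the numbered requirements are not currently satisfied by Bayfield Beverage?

3

1. signage compliance review 86 days ago vs limit 90 → met
2. managers with responsible-vendor certification 2 ≥ 2 → met
3. employees with server-training certification 1 < 2 → not met
4. liquor license absent → not met
5. age-verification audit 36 days ago vs limit 60 → met
6. condition 'sells kegs' holds; responsible-vendor training 134 days ago vs limit 120 → not met
7. condition 'sells for on-premises consumption' does not hold → requirement n/a → met
Not met: 3 of 7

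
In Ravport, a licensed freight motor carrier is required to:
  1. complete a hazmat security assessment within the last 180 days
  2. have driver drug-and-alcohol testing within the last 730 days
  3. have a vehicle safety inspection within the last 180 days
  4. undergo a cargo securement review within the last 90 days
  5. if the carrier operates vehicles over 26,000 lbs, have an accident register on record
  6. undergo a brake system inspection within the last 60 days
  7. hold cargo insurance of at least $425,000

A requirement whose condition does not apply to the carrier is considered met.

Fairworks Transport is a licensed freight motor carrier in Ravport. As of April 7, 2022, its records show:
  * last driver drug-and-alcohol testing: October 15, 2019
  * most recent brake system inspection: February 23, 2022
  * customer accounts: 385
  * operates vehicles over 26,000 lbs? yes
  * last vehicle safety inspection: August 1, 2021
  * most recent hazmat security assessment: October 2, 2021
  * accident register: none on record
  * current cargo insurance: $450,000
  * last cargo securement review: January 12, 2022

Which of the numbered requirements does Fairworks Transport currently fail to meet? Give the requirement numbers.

1. hazmat security assessment 187 days ago vs limit 180 → not met
2. driver drug-and-alcohol testing 905 days ago vs limit 730 → not met
3. vehicle safety inspection 249 days ago vs limit 180 → not met
4. cargo securement review 85 days ago vs limit 90 → met
5. condition 'operates vehicles over 26,000 lbs' holds; accident register absent → not met
6. brake system inspection 43 days ago vs limit 60 → met
7. cargo insurance $450,000 ≥ $425,000 → met
Not met: 1, 2, 3, 5

1, 2, 3, 5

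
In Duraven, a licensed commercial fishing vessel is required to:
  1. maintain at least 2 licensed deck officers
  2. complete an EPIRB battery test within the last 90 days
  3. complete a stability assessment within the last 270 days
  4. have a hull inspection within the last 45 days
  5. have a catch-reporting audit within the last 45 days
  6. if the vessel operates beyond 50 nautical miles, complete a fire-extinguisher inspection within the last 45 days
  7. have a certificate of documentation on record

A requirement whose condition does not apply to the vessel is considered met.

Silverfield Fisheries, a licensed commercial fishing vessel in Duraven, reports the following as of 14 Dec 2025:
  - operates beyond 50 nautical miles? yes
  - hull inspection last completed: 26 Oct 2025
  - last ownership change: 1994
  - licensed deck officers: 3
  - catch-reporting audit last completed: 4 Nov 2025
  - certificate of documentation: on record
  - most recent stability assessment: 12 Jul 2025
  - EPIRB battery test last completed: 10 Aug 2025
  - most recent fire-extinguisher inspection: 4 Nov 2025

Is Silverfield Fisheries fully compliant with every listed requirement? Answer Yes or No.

1. licensed deck officers 3 ≥ 2 → met
2. EPIRB battery test 126 days ago vs limit 90 → not met
3. stability assessment 155 days ago vs limit 270 → met
4. hull inspection 49 days ago vs limit 45 → not met
5. catch-reporting audit 40 days ago vs limit 45 → met
6. condition 'operates beyond 50 nautical miles' holds; fire-extinguisher inspection 40 days ago vs limit 45 → met
7. certificate of documentation present → met
Not met: 2, 4

No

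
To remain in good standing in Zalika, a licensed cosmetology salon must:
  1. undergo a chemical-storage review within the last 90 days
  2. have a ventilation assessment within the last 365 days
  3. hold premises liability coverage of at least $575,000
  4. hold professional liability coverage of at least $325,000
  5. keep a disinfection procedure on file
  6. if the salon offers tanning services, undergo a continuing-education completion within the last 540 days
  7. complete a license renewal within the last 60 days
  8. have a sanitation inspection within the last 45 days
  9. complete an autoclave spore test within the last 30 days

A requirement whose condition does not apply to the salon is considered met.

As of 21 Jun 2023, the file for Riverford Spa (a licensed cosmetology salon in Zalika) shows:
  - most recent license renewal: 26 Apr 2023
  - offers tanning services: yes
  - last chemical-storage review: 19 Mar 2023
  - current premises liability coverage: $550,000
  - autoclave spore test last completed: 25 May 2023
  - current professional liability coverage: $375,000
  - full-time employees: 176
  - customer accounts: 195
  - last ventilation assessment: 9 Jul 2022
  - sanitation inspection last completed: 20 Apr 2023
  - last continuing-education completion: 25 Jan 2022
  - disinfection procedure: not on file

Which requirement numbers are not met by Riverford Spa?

1. chemical-storage review 94 days ago vs limit 90 → not met
2. ventilation assessment 347 days ago vs limit 365 → met
3. premises liability coverage $550,000 < $575,000 → not met
4. professional liability coverage $375,000 ≥ $325,000 → met
5. disinfection procedure absent → not met
6. condition 'offers tanning services' holds; continuing-education completion 512 days ago vs limit 540 → met
7. license renewal 56 days ago vs limit 60 → met
8. sanitation inspection 62 days ago vs limit 45 → not met
9. autoclave spore test 27 days ago vs limit 30 → met
Not met: 1, 3, 5, 8

1, 3, 5, 8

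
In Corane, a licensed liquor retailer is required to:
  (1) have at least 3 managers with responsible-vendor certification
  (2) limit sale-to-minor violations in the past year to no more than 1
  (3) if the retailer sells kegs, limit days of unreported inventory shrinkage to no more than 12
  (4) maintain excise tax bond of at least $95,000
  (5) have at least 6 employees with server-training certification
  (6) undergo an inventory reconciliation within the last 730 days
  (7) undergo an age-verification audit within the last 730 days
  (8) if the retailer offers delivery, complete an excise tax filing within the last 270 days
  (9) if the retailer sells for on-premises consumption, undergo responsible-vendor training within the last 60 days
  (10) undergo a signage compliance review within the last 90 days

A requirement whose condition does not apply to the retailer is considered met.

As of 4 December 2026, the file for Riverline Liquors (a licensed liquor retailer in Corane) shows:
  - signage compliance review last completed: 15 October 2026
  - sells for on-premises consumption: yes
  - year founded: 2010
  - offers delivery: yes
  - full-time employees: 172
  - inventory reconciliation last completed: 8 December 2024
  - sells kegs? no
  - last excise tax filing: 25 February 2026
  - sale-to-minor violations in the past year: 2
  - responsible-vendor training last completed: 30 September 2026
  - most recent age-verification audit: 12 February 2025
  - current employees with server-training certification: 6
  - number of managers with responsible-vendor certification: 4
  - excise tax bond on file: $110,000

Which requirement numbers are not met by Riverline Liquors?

1. managers with responsible-vendor certification 4 ≥ 3 → met
2. sale-to-minor violations in the past year 2 > 1 → not met
3. condition 'sells kegs' does not hold → requirement n/a → met
4. excise tax bond $110,000 ≥ $95,000 → met
5. employees with server-training certification 6 ≥ 6 → met
6. inventory reconciliation 726 days ago vs limit 730 → met
7. age-verification audit 660 days ago vs limit 730 → met
8. condition 'offers delivery' holds; excise tax filing 282 days ago vs limit 270 → not met
9. condition 'sells for on-premises consumption' holds; responsible-vendor training 65 days ago vs limit 60 → not met
10. signage compliance review 50 days ago vs limit 90 → met
Not met: 2, 8, 9

2, 8, 9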